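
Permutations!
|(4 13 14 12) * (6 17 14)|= 6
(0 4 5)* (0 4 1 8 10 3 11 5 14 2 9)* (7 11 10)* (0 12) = [1, 8, 9, 10, 14, 4, 6, 11, 7, 12, 3, 5, 0, 13, 2] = (0 1 8 7 11 5 4 14 2 9 12)(3 10)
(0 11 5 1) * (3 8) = (0 11 5 1)(3 8) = [11, 0, 2, 8, 4, 1, 6, 7, 3, 9, 10, 5]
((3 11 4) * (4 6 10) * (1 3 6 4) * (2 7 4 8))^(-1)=(1 10 6 4 7 2 8 11 3)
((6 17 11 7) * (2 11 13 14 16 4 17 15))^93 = ((2 11 7 6 15)(4 17 13 14 16))^93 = (2 6 11 15 7)(4 14 17 16 13)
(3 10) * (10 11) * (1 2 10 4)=(1 2 10 3 11 4)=[0, 2, 10, 11, 1, 5, 6, 7, 8, 9, 3, 4]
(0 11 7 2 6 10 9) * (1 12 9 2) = [11, 12, 6, 3, 4, 5, 10, 1, 8, 0, 2, 7, 9] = (0 11 7 1 12 9)(2 6 10)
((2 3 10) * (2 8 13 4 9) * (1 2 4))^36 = (13)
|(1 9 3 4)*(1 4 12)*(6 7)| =4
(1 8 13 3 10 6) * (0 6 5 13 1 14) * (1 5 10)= (0 6 14)(1 8 5 13 3)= [6, 8, 2, 1, 4, 13, 14, 7, 5, 9, 10, 11, 12, 3, 0]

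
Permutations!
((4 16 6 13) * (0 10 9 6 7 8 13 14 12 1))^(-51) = ((0 10 9 6 14 12 1)(4 16 7 8 13))^(-51) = (0 12 6 10 1 14 9)(4 13 8 7 16)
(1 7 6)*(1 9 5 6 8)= (1 7 8)(5 6 9)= [0, 7, 2, 3, 4, 6, 9, 8, 1, 5]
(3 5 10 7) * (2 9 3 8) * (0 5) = (0 5 10 7 8 2 9 3) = [5, 1, 9, 0, 4, 10, 6, 8, 2, 3, 7]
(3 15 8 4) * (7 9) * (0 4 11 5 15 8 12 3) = (0 4)(3 8 11 5 15 12)(7 9) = [4, 1, 2, 8, 0, 15, 6, 9, 11, 7, 10, 5, 3, 13, 14, 12]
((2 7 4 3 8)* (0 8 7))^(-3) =(8) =((0 8 2)(3 7 4))^(-3)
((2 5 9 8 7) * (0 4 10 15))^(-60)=(15)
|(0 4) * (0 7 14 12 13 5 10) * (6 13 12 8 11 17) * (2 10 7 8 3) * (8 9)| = |(0 4 9 8 11 17 6 13 5 7 14 3 2 10)| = 14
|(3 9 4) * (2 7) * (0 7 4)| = 6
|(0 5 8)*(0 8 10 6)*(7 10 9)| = 6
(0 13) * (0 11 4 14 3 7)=[13, 1, 2, 7, 14, 5, 6, 0, 8, 9, 10, 4, 12, 11, 3]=(0 13 11 4 14 3 7)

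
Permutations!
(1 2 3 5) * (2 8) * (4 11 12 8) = (1 4 11 12 8 2 3 5) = [0, 4, 3, 5, 11, 1, 6, 7, 2, 9, 10, 12, 8]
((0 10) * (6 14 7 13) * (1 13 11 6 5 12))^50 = ((0 10)(1 13 5 12)(6 14 7 11))^50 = (1 5)(6 7)(11 14)(12 13)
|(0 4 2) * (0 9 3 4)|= 4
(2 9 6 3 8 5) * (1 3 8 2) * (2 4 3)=(1 2 9 6 8 5)(3 4)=[0, 2, 9, 4, 3, 1, 8, 7, 5, 6]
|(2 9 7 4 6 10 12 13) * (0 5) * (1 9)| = 18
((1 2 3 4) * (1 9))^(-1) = ((1 2 3 4 9))^(-1) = (1 9 4 3 2)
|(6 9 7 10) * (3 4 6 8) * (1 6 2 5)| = 10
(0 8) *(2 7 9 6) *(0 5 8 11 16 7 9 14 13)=(0 11 16 7 14 13)(2 9 6)(5 8)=[11, 1, 9, 3, 4, 8, 2, 14, 5, 6, 10, 16, 12, 0, 13, 15, 7]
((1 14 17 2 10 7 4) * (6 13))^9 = ((1 14 17 2 10 7 4)(6 13))^9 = (1 17 10 4 14 2 7)(6 13)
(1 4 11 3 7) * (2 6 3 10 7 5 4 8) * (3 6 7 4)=(1 8 2 7)(3 5)(4 11 10)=[0, 8, 7, 5, 11, 3, 6, 1, 2, 9, 4, 10]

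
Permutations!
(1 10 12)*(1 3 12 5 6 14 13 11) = (1 10 5 6 14 13 11)(3 12) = [0, 10, 2, 12, 4, 6, 14, 7, 8, 9, 5, 1, 3, 11, 13]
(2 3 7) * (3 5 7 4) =(2 5 7)(3 4) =[0, 1, 5, 4, 3, 7, 6, 2]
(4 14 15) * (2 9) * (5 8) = (2 9)(4 14 15)(5 8) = [0, 1, 9, 3, 14, 8, 6, 7, 5, 2, 10, 11, 12, 13, 15, 4]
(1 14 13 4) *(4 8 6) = (1 14 13 8 6 4) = [0, 14, 2, 3, 1, 5, 4, 7, 6, 9, 10, 11, 12, 8, 13]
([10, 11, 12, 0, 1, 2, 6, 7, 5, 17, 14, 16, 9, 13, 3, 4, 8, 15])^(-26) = [14, 9, 11, 10, 12, 1, 6, 7, 4, 8, 3, 17, 16, 13, 0, 2, 15, 5]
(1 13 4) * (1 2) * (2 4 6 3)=(1 13 6 3 2)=[0, 13, 1, 2, 4, 5, 3, 7, 8, 9, 10, 11, 12, 6]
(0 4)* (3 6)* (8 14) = (0 4)(3 6)(8 14) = [4, 1, 2, 6, 0, 5, 3, 7, 14, 9, 10, 11, 12, 13, 8]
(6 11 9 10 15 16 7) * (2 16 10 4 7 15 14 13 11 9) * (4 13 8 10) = (2 16 15 4 7 6 9 13 11)(8 10 14) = [0, 1, 16, 3, 7, 5, 9, 6, 10, 13, 14, 2, 12, 11, 8, 4, 15]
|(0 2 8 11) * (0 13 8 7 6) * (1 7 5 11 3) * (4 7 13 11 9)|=|(0 2 5 9 4 7 6)(1 13 8 3)|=28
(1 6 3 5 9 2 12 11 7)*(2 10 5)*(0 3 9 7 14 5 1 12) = (0 3 2)(1 6 9 10)(5 7 12 11 14) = [3, 6, 0, 2, 4, 7, 9, 12, 8, 10, 1, 14, 11, 13, 5]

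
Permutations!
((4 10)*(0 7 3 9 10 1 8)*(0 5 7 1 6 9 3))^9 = ((0 1 8 5 7)(4 6 9 10))^9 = (0 7 5 8 1)(4 6 9 10)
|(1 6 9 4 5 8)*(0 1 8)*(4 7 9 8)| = 6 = |(0 1 6 8 4 5)(7 9)|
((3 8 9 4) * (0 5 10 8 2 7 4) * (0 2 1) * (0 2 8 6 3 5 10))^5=(0 2 10 7 6 4 3 5 1)(8 9)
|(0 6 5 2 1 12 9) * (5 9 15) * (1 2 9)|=7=|(0 6 1 12 15 5 9)|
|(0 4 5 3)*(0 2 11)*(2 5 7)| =|(0 4 7 2 11)(3 5)| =10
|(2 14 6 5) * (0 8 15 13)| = 4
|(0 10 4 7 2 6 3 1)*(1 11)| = 9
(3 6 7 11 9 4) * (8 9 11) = (11)(3 6 7 8 9 4) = [0, 1, 2, 6, 3, 5, 7, 8, 9, 4, 10, 11]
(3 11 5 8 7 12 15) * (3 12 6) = (3 11 5 8 7 6)(12 15) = [0, 1, 2, 11, 4, 8, 3, 6, 7, 9, 10, 5, 15, 13, 14, 12]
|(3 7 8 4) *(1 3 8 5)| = 4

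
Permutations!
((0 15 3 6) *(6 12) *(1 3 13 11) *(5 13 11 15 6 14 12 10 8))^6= ((0 6)(1 3 10 8 5 13 15 11)(12 14))^6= (1 15 5 10)(3 11 13 8)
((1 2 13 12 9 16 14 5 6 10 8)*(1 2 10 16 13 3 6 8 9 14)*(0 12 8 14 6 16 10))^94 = (0 8 12 2 6 3 10 16 9 1 13) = ((0 12 6 10 9 13 8 2 3 16 1)(5 14))^94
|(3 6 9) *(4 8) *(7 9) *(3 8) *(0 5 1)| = 6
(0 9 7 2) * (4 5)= (0 9 7 2)(4 5)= [9, 1, 0, 3, 5, 4, 6, 2, 8, 7]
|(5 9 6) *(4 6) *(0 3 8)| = |(0 3 8)(4 6 5 9)| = 12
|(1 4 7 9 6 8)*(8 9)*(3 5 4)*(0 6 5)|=9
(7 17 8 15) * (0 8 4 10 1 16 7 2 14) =(0 8 15 2 14)(1 16 7 17 4 10) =[8, 16, 14, 3, 10, 5, 6, 17, 15, 9, 1, 11, 12, 13, 0, 2, 7, 4]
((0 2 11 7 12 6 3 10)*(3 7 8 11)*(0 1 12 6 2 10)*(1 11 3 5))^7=((0 10 11 8 3)(1 12 2 5)(6 7))^7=(0 11 3 10 8)(1 5 2 12)(6 7)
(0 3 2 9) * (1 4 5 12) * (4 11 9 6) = (0 3 2 6 4 5 12 1 11 9) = [3, 11, 6, 2, 5, 12, 4, 7, 8, 0, 10, 9, 1]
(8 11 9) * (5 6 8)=(5 6 8 11 9)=[0, 1, 2, 3, 4, 6, 8, 7, 11, 5, 10, 9]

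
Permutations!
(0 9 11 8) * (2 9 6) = (0 6 2 9 11 8) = [6, 1, 9, 3, 4, 5, 2, 7, 0, 11, 10, 8]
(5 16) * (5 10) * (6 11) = [0, 1, 2, 3, 4, 16, 11, 7, 8, 9, 5, 6, 12, 13, 14, 15, 10] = (5 16 10)(6 11)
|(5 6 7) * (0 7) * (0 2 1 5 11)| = |(0 7 11)(1 5 6 2)| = 12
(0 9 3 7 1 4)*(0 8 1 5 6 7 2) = [9, 4, 0, 2, 8, 6, 7, 5, 1, 3] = (0 9 3 2)(1 4 8)(5 6 7)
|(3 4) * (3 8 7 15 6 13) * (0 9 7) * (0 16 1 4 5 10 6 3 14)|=20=|(0 9 7 15 3 5 10 6 13 14)(1 4 8 16)|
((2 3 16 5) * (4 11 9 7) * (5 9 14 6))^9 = (2 5 6 14 11 4 7 9 16 3)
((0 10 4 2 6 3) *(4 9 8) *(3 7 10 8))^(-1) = ((0 8 4 2 6 7 10 9 3))^(-1) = (0 3 9 10 7 6 2 4 8)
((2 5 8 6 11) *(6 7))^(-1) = (2 11 6 7 8 5)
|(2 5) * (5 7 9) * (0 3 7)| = 6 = |(0 3 7 9 5 2)|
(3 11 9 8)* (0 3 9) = (0 3 11)(8 9) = [3, 1, 2, 11, 4, 5, 6, 7, 9, 8, 10, 0]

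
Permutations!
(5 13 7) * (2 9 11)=[0, 1, 9, 3, 4, 13, 6, 5, 8, 11, 10, 2, 12, 7]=(2 9 11)(5 13 7)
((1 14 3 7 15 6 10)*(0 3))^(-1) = (0 14 1 10 6 15 7 3)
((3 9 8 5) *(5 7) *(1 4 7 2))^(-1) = ((1 4 7 5 3 9 8 2))^(-1) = (1 2 8 9 3 5 7 4)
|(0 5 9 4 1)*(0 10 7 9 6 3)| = |(0 5 6 3)(1 10 7 9 4)| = 20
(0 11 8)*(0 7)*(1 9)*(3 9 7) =(0 11 8 3 9 1 7) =[11, 7, 2, 9, 4, 5, 6, 0, 3, 1, 10, 8]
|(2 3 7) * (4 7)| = |(2 3 4 7)| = 4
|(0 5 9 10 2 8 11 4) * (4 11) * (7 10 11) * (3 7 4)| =5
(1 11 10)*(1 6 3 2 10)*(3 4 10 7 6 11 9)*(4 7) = (1 9 3 2 4 10 11)(6 7) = [0, 9, 4, 2, 10, 5, 7, 6, 8, 3, 11, 1]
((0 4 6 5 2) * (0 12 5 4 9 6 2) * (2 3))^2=((0 9 6 4 3 2 12 5))^2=(0 6 3 12)(2 5 9 4)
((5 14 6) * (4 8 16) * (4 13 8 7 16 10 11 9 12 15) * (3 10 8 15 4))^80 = (16)(5 6 14)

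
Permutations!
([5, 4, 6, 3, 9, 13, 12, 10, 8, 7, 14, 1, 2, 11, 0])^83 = (0 11 9 14 13 4 10 5 1 7)(2 12 6)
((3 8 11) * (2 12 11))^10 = ((2 12 11 3 8))^10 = (12)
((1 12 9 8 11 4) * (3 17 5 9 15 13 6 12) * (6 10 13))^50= (1 17 9 11)(3 5 8 4)(6 15 12)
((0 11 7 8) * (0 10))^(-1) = (0 10 8 7 11)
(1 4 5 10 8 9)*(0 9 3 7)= [9, 4, 2, 7, 5, 10, 6, 0, 3, 1, 8]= (0 9 1 4 5 10 8 3 7)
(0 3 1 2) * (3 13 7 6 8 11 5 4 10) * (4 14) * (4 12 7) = [13, 2, 0, 1, 10, 14, 8, 6, 11, 9, 3, 5, 7, 4, 12] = (0 13 4 10 3 1 2)(5 14 12 7 6 8 11)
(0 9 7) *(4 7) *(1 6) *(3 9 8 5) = (0 8 5 3 9 4 7)(1 6) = [8, 6, 2, 9, 7, 3, 1, 0, 5, 4]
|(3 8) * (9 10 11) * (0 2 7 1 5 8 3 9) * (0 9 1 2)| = 6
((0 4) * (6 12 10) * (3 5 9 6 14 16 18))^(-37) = (0 4)(3 18 16 14 10 12 6 9 5)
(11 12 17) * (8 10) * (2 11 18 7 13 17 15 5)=(2 11 12 15 5)(7 13 17 18)(8 10)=[0, 1, 11, 3, 4, 2, 6, 13, 10, 9, 8, 12, 15, 17, 14, 5, 16, 18, 7]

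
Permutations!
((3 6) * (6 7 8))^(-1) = ((3 7 8 6))^(-1) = (3 6 8 7)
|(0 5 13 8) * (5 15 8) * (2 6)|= |(0 15 8)(2 6)(5 13)|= 6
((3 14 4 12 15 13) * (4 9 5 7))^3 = ((3 14 9 5 7 4 12 15 13))^3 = (3 5 12)(4 13 9)(7 15 14)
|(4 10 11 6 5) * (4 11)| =6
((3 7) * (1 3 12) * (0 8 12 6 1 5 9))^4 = (0 9 5 12 8)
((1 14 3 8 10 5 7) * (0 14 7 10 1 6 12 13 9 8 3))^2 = ((0 14)(1 7 6 12 13 9 8)(5 10))^2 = (14)(1 6 13 8 7 12 9)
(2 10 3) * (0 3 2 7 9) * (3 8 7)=[8, 1, 10, 3, 4, 5, 6, 9, 7, 0, 2]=(0 8 7 9)(2 10)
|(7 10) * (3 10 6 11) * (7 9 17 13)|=8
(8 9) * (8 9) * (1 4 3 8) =(9)(1 4 3 8) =[0, 4, 2, 8, 3, 5, 6, 7, 1, 9]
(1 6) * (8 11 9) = (1 6)(8 11 9) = [0, 6, 2, 3, 4, 5, 1, 7, 11, 8, 10, 9]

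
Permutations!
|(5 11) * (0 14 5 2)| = 5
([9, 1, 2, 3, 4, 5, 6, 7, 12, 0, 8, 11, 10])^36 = [0, 1, 2, 3, 4, 5, 6, 7, 8, 9, 10, 11, 12]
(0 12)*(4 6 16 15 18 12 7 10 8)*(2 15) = (0 7 10 8 4 6 16 2 15 18 12) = [7, 1, 15, 3, 6, 5, 16, 10, 4, 9, 8, 11, 0, 13, 14, 18, 2, 17, 12]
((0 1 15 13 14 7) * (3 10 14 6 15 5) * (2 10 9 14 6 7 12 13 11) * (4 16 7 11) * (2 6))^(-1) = (0 7 16 4 15 6 11 13 12 14 9 3 5 1)(2 10)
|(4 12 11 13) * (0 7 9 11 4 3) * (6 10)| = 6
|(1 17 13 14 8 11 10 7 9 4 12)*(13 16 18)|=13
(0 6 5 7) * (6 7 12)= (0 7)(5 12 6)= [7, 1, 2, 3, 4, 12, 5, 0, 8, 9, 10, 11, 6]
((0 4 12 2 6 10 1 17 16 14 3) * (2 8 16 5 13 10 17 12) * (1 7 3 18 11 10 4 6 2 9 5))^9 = (0 11 8 6 10 16 17 7 14 1 3 18 12)(4 9 5 13)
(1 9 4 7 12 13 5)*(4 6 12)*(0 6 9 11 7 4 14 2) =(0 6 12 13 5 1 11 7 14 2) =[6, 11, 0, 3, 4, 1, 12, 14, 8, 9, 10, 7, 13, 5, 2]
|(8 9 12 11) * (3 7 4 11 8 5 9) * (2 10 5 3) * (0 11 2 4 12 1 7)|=9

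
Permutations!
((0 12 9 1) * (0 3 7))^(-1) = (0 7 3 1 9 12)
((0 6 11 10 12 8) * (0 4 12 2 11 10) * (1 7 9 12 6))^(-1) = (0 11 2 10 6 4 8 12 9 7 1)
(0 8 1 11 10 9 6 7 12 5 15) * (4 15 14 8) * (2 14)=(0 4 15)(1 11 10 9 6 7 12 5 2 14 8)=[4, 11, 14, 3, 15, 2, 7, 12, 1, 6, 9, 10, 5, 13, 8, 0]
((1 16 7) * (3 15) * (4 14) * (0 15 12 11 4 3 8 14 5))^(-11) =(0 4 12 14 15 5 11 3 8)(1 16 7)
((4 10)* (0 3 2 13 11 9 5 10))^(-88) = (0 2 11 5 4 3 13 9 10)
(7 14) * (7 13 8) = (7 14 13 8) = [0, 1, 2, 3, 4, 5, 6, 14, 7, 9, 10, 11, 12, 8, 13]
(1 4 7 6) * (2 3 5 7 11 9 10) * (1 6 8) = (1 4 11 9 10 2 3 5 7 8) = [0, 4, 3, 5, 11, 7, 6, 8, 1, 10, 2, 9]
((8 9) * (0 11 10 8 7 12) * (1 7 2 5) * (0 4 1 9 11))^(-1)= ((1 7 12 4)(2 5 9)(8 11 10))^(-1)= (1 4 12 7)(2 9 5)(8 10 11)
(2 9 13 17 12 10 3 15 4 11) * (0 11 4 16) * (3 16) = (0 11 2 9 13 17 12 10 16)(3 15) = [11, 1, 9, 15, 4, 5, 6, 7, 8, 13, 16, 2, 10, 17, 14, 3, 0, 12]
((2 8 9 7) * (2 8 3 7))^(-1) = ((2 3 7 8 9))^(-1) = (2 9 8 7 3)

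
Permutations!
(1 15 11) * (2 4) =(1 15 11)(2 4) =[0, 15, 4, 3, 2, 5, 6, 7, 8, 9, 10, 1, 12, 13, 14, 11]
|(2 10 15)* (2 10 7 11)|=6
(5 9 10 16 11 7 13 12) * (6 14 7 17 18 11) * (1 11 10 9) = (1 11 17 18 10 16 6 14 7 13 12 5) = [0, 11, 2, 3, 4, 1, 14, 13, 8, 9, 16, 17, 5, 12, 7, 15, 6, 18, 10]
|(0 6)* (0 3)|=|(0 6 3)|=3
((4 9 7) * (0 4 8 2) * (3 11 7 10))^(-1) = ((0 4 9 10 3 11 7 8 2))^(-1) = (0 2 8 7 11 3 10 9 4)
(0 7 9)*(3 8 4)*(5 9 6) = [7, 1, 2, 8, 3, 9, 5, 6, 4, 0] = (0 7 6 5 9)(3 8 4)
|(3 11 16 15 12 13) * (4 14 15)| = |(3 11 16 4 14 15 12 13)| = 8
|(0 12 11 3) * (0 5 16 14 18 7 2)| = 10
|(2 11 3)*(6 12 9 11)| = |(2 6 12 9 11 3)| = 6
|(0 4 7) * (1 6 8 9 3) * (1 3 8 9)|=|(0 4 7)(1 6 9 8)|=12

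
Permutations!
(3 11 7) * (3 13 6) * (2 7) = (2 7 13 6 3 11) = [0, 1, 7, 11, 4, 5, 3, 13, 8, 9, 10, 2, 12, 6]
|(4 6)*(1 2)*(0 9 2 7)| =10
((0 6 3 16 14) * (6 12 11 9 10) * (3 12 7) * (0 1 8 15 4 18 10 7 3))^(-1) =((0 3 16 14 1 8 15 4 18 10 6 12 11 9 7))^(-1) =(0 7 9 11 12 6 10 18 4 15 8 1 14 16 3)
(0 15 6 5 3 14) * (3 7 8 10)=(0 15 6 5 7 8 10 3 14)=[15, 1, 2, 14, 4, 7, 5, 8, 10, 9, 3, 11, 12, 13, 0, 6]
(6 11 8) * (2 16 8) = (2 16 8 6 11) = [0, 1, 16, 3, 4, 5, 11, 7, 6, 9, 10, 2, 12, 13, 14, 15, 8]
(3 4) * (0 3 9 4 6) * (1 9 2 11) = (0 3 6)(1 9 4 2 11) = [3, 9, 11, 6, 2, 5, 0, 7, 8, 4, 10, 1]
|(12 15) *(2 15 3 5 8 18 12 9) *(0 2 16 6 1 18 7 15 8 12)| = 30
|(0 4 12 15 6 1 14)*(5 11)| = 14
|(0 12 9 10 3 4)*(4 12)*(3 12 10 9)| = |(0 4)(3 10 12)| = 6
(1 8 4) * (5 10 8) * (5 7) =[0, 7, 2, 3, 1, 10, 6, 5, 4, 9, 8] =(1 7 5 10 8 4)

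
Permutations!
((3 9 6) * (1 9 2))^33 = (1 3 9 2 6)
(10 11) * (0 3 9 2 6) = (0 3 9 2 6)(10 11) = [3, 1, 6, 9, 4, 5, 0, 7, 8, 2, 11, 10]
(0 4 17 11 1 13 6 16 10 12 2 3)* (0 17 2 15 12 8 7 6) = (0 4 2 3 17 11 1 13)(6 16 10 8 7)(12 15) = [4, 13, 3, 17, 2, 5, 16, 6, 7, 9, 8, 1, 15, 0, 14, 12, 10, 11]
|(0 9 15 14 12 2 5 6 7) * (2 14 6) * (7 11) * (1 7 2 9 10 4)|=30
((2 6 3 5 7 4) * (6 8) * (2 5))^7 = ((2 8 6 3)(4 5 7))^7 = (2 3 6 8)(4 5 7)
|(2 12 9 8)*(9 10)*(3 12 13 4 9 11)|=|(2 13 4 9 8)(3 12 10 11)|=20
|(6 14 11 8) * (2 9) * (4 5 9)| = 4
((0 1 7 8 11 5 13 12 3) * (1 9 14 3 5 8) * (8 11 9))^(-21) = (0 3 14 9 8)(1 7)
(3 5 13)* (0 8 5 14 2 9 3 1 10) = (0 8 5 13 1 10)(2 9 3 14) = [8, 10, 9, 14, 4, 13, 6, 7, 5, 3, 0, 11, 12, 1, 2]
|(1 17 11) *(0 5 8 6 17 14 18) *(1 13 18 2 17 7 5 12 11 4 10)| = |(0 12 11 13 18)(1 14 2 17 4 10)(5 8 6 7)| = 60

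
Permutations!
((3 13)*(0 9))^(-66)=(13)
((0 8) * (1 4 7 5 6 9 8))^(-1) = (0 8 9 6 5 7 4 1)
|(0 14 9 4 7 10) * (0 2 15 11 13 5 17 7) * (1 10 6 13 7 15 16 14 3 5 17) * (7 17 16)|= 39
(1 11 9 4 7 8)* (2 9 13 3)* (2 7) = (1 11 13 3 7 8)(2 9 4) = [0, 11, 9, 7, 2, 5, 6, 8, 1, 4, 10, 13, 12, 3]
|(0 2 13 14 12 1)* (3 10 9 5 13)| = 10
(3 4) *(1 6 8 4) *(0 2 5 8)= [2, 6, 5, 1, 3, 8, 0, 7, 4]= (0 2 5 8 4 3 1 6)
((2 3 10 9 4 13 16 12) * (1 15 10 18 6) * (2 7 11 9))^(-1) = ((1 15 10 2 3 18 6)(4 13 16 12 7 11 9))^(-1) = (1 6 18 3 2 10 15)(4 9 11 7 12 16 13)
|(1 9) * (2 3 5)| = 6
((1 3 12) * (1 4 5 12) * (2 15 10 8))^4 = (15)(4 5 12)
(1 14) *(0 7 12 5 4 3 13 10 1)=(0 7 12 5 4 3 13 10 1 14)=[7, 14, 2, 13, 3, 4, 6, 12, 8, 9, 1, 11, 5, 10, 0]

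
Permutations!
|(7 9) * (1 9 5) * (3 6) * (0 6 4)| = 4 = |(0 6 3 4)(1 9 7 5)|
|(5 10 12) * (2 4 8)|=|(2 4 8)(5 10 12)|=3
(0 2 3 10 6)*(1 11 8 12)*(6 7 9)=[2, 11, 3, 10, 4, 5, 0, 9, 12, 6, 7, 8, 1]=(0 2 3 10 7 9 6)(1 11 8 12)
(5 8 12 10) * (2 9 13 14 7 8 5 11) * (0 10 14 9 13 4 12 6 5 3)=(0 10 11 2 13 9 4 12 14 7 8 6 5 3)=[10, 1, 13, 0, 12, 3, 5, 8, 6, 4, 11, 2, 14, 9, 7]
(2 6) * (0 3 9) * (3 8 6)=(0 8 6 2 3 9)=[8, 1, 3, 9, 4, 5, 2, 7, 6, 0]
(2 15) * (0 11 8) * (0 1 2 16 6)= (0 11 8 1 2 15 16 6)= [11, 2, 15, 3, 4, 5, 0, 7, 1, 9, 10, 8, 12, 13, 14, 16, 6]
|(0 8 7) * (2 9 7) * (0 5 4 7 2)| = 6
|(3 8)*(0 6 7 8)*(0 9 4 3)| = |(0 6 7 8)(3 9 4)| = 12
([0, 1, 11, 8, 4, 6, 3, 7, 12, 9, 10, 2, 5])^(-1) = [0, 1, 11, 6, 4, 12, 5, 7, 3, 9, 10, 2, 8]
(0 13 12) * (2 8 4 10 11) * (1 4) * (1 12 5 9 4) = (0 13 5 9 4 10 11 2 8 12) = [13, 1, 8, 3, 10, 9, 6, 7, 12, 4, 11, 2, 0, 5]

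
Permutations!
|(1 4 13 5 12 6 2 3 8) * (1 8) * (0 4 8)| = 10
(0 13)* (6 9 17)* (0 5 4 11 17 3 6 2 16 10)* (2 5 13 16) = (0 16 10)(3 6 9)(4 11 17 5) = [16, 1, 2, 6, 11, 4, 9, 7, 8, 3, 0, 17, 12, 13, 14, 15, 10, 5]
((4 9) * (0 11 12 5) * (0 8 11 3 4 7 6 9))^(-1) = ((0 3 4)(5 8 11 12)(6 9 7))^(-1) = (0 4 3)(5 12 11 8)(6 7 9)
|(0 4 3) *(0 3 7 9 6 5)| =6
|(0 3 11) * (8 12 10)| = 3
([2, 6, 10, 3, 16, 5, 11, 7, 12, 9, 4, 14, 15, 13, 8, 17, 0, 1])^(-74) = [2, 15, 10, 3, 16, 5, 17, 7, 11, 9, 4, 1, 14, 13, 6, 8, 0, 12]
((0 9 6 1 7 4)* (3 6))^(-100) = ((0 9 3 6 1 7 4))^(-100) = (0 7 6 9 4 1 3)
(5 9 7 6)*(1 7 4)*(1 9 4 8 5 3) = (1 7 6 3)(4 9 8 5) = [0, 7, 2, 1, 9, 4, 3, 6, 5, 8]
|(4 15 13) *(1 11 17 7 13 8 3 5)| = |(1 11 17 7 13 4 15 8 3 5)| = 10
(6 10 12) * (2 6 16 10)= [0, 1, 6, 3, 4, 5, 2, 7, 8, 9, 12, 11, 16, 13, 14, 15, 10]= (2 6)(10 12 16)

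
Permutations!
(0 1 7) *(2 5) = (0 1 7)(2 5) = [1, 7, 5, 3, 4, 2, 6, 0]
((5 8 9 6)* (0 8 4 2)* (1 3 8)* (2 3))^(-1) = ((0 1 2)(3 8 9 6 5 4))^(-1) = (0 2 1)(3 4 5 6 9 8)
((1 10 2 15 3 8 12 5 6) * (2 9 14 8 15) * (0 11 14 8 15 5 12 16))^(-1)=((0 11 14 15 3 5 6 1 10 9 8 16))^(-1)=(0 16 8 9 10 1 6 5 3 15 14 11)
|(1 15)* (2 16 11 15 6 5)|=|(1 6 5 2 16 11 15)|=7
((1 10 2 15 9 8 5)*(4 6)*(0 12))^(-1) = ((0 12)(1 10 2 15 9 8 5)(4 6))^(-1) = (0 12)(1 5 8 9 15 2 10)(4 6)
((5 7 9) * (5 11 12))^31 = (5 7 9 11 12)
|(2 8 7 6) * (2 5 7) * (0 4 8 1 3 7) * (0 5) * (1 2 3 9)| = 6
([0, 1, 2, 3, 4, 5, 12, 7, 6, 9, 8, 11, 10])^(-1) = [0, 1, 2, 3, 4, 5, 8, 7, 10, 9, 12, 11, 6]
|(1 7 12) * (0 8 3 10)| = 12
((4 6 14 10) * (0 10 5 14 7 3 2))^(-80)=(14)(0 7 10 3 4 2 6)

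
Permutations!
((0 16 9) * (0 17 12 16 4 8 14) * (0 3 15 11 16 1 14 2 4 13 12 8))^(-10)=((0 13 12 1 14 3 15 11 16 9 17 8 2 4))^(-10)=(0 14 16 2 12 15 17)(1 11 8 13 3 9 4)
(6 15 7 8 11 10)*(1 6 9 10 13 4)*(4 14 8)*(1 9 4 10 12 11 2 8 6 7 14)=(1 7 10 4 9 12 11 13)(2 8)(6 15 14)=[0, 7, 8, 3, 9, 5, 15, 10, 2, 12, 4, 13, 11, 1, 6, 14]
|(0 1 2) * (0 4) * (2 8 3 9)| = 7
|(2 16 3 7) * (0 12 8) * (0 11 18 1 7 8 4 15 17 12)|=|(1 7 2 16 3 8 11 18)(4 15 17 12)|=8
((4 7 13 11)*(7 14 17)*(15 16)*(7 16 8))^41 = (4 8 14 7 17 13 16 11 15)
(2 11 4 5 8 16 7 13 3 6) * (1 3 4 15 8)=[0, 3, 11, 6, 5, 1, 2, 13, 16, 9, 10, 15, 12, 4, 14, 8, 7]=(1 3 6 2 11 15 8 16 7 13 4 5)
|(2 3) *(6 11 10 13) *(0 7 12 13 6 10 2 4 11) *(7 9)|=|(0 9 7 12 13 10 6)(2 3 4 11)|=28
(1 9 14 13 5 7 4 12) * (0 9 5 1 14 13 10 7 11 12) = (0 9 13 1 5 11 12 14 10 7 4) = [9, 5, 2, 3, 0, 11, 6, 4, 8, 13, 7, 12, 14, 1, 10]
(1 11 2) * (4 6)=(1 11 2)(4 6)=[0, 11, 1, 3, 6, 5, 4, 7, 8, 9, 10, 2]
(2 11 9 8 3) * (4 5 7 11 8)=[0, 1, 8, 2, 5, 7, 6, 11, 3, 4, 10, 9]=(2 8 3)(4 5 7 11 9)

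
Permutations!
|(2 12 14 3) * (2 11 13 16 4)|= 8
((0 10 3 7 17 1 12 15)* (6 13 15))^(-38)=(0 3 17 12 13)(1 6 15 10 7)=((0 10 3 7 17 1 12 6 13 15))^(-38)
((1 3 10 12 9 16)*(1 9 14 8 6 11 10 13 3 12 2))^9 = (1 12 14 8 6 11 10 2)(3 13)(9 16)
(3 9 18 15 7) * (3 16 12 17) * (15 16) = (3 9 18 16 12 17)(7 15) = [0, 1, 2, 9, 4, 5, 6, 15, 8, 18, 10, 11, 17, 13, 14, 7, 12, 3, 16]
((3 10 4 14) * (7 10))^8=((3 7 10 4 14))^8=(3 4 7 14 10)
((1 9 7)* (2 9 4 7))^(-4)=(9)(1 7 4)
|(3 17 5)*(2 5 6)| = |(2 5 3 17 6)| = 5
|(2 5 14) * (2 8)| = 4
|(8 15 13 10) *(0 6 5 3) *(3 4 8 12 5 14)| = 28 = |(0 6 14 3)(4 8 15 13 10 12 5)|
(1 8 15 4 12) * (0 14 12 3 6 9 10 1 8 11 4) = (0 14 12 8 15)(1 11 4 3 6 9 10) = [14, 11, 2, 6, 3, 5, 9, 7, 15, 10, 1, 4, 8, 13, 12, 0]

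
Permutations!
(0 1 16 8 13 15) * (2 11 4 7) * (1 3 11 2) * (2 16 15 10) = [3, 15, 16, 11, 7, 5, 6, 1, 13, 9, 2, 4, 12, 10, 14, 0, 8] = (0 3 11 4 7 1 15)(2 16 8 13 10)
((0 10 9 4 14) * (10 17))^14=(0 10 4)(9 14 17)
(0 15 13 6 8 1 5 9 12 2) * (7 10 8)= (0 15 13 6 7 10 8 1 5 9 12 2)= [15, 5, 0, 3, 4, 9, 7, 10, 1, 12, 8, 11, 2, 6, 14, 13]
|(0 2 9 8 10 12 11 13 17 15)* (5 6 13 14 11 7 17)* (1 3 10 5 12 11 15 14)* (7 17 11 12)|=16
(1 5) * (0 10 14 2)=[10, 5, 0, 3, 4, 1, 6, 7, 8, 9, 14, 11, 12, 13, 2]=(0 10 14 2)(1 5)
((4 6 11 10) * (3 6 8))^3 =(3 10)(4 6)(8 11) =((3 6 11 10 4 8))^3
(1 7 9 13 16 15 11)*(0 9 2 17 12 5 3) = (0 9 13 16 15 11 1 7 2 17 12 5 3) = [9, 7, 17, 0, 4, 3, 6, 2, 8, 13, 10, 1, 5, 16, 14, 11, 15, 12]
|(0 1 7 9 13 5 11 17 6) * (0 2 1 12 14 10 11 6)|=42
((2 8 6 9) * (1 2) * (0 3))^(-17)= (0 3)(1 6 2 9 8)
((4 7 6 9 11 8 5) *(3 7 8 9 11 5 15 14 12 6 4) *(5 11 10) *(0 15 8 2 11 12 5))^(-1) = ((0 15 14 5 3 7 4 2 11 9 12 6 10))^(-1) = (0 10 6 12 9 11 2 4 7 3 5 14 15)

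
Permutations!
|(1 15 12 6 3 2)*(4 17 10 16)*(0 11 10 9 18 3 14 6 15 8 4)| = 8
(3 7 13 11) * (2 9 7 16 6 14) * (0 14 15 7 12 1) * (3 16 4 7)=[14, 0, 9, 4, 7, 5, 15, 13, 8, 12, 10, 16, 1, 11, 2, 3, 6]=(0 14 2 9 12 1)(3 4 7 13 11 16 6 15)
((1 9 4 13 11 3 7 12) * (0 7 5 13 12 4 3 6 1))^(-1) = ((0 7 4 12)(1 9 3 5 13 11 6))^(-1) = (0 12 4 7)(1 6 11 13 5 3 9)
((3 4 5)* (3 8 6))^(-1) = ((3 4 5 8 6))^(-1) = (3 6 8 5 4)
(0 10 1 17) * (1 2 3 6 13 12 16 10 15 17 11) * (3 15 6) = (0 6 13 12 16 10 2 15 17)(1 11) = [6, 11, 15, 3, 4, 5, 13, 7, 8, 9, 2, 1, 16, 12, 14, 17, 10, 0]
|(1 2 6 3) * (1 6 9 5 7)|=|(1 2 9 5 7)(3 6)|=10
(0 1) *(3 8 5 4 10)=(0 1)(3 8 5 4 10)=[1, 0, 2, 8, 10, 4, 6, 7, 5, 9, 3]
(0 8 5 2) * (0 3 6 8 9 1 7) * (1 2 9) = (0 1 7)(2 3 6 8 5 9) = [1, 7, 3, 6, 4, 9, 8, 0, 5, 2]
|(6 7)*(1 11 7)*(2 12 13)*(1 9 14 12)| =9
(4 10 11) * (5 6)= (4 10 11)(5 6)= [0, 1, 2, 3, 10, 6, 5, 7, 8, 9, 11, 4]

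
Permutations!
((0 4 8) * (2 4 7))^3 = (0 4 7 8 2)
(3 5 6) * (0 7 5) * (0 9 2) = (0 7 5 6 3 9 2) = [7, 1, 0, 9, 4, 6, 3, 5, 8, 2]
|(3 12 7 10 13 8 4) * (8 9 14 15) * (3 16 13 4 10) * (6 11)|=24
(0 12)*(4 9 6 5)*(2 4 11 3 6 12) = (0 2 4 9 12)(3 6 5 11) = [2, 1, 4, 6, 9, 11, 5, 7, 8, 12, 10, 3, 0]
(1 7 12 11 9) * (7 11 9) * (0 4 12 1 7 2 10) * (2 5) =(0 4 12 9 7 1 11 5 2 10) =[4, 11, 10, 3, 12, 2, 6, 1, 8, 7, 0, 5, 9]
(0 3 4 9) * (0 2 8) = (0 3 4 9 2 8) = [3, 1, 8, 4, 9, 5, 6, 7, 0, 2]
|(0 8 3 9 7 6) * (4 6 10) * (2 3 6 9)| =|(0 8 6)(2 3)(4 9 7 10)| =12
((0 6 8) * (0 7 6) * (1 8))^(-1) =((1 8 7 6))^(-1) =(1 6 7 8)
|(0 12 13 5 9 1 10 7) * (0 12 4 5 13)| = 8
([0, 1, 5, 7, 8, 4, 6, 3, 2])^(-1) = (2 8 4 5)(3 7)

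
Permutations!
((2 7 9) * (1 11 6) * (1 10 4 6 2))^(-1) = (1 9 7 2 11)(4 10 6)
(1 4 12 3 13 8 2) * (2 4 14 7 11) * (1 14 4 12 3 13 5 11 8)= (1 4 3 5 11 2 14 7 8 12 13)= [0, 4, 14, 5, 3, 11, 6, 8, 12, 9, 10, 2, 13, 1, 7]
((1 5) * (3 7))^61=(1 5)(3 7)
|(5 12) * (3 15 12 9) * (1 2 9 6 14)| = |(1 2 9 3 15 12 5 6 14)| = 9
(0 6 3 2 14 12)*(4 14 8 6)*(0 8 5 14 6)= [4, 1, 5, 2, 6, 14, 3, 7, 0, 9, 10, 11, 8, 13, 12]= (0 4 6 3 2 5 14 12 8)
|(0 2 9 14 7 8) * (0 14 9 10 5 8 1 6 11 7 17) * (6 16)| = 35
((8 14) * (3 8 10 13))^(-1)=(3 13 10 14 8)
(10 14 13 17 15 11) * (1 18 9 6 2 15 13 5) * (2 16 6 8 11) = [0, 18, 15, 3, 4, 1, 16, 7, 11, 8, 14, 10, 12, 17, 5, 2, 6, 13, 9] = (1 18 9 8 11 10 14 5)(2 15)(6 16)(13 17)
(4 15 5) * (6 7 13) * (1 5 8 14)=(1 5 4 15 8 14)(6 7 13)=[0, 5, 2, 3, 15, 4, 7, 13, 14, 9, 10, 11, 12, 6, 1, 8]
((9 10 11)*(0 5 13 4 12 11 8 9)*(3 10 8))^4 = (0 12 13)(4 5 11)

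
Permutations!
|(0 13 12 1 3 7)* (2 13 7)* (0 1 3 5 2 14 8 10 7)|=10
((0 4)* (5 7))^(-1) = ((0 4)(5 7))^(-1) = (0 4)(5 7)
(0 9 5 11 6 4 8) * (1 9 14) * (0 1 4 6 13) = [14, 9, 2, 3, 8, 11, 6, 7, 1, 5, 10, 13, 12, 0, 4] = (0 14 4 8 1 9 5 11 13)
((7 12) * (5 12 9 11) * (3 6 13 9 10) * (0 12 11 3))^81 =(0 12 7 10)(3 6 13 9)(5 11)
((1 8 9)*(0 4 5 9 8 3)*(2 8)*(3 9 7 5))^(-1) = ((0 4 3)(1 9)(2 8)(5 7))^(-1) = (0 3 4)(1 9)(2 8)(5 7)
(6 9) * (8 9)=(6 8 9)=[0, 1, 2, 3, 4, 5, 8, 7, 9, 6]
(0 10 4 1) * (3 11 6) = [10, 0, 2, 11, 1, 5, 3, 7, 8, 9, 4, 6] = (0 10 4 1)(3 11 6)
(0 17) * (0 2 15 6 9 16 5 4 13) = (0 17 2 15 6 9 16 5 4 13) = [17, 1, 15, 3, 13, 4, 9, 7, 8, 16, 10, 11, 12, 0, 14, 6, 5, 2]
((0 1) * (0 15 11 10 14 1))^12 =((1 15 11 10 14))^12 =(1 11 14 15 10)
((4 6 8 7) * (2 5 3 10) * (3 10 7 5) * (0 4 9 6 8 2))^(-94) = (0 4 8 5 10)(2 3 7 9 6)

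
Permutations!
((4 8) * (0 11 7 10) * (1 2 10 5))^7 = (11)(4 8)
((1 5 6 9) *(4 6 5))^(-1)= ((1 4 6 9))^(-1)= (1 9 6 4)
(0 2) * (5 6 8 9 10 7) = (0 2)(5 6 8 9 10 7) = [2, 1, 0, 3, 4, 6, 8, 5, 9, 10, 7]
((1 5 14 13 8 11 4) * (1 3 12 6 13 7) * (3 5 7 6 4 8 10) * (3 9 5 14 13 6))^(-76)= ((1 7)(3 12 4 14)(5 13 10 9)(8 11))^(-76)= (14)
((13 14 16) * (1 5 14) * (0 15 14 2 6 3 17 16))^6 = (1 16 3 2)(5 13 17 6)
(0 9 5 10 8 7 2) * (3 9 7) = [7, 1, 0, 9, 4, 10, 6, 2, 3, 5, 8] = (0 7 2)(3 9 5 10 8)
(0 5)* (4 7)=(0 5)(4 7)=[5, 1, 2, 3, 7, 0, 6, 4]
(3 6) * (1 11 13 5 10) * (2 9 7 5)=(1 11 13 2 9 7 5 10)(3 6)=[0, 11, 9, 6, 4, 10, 3, 5, 8, 7, 1, 13, 12, 2]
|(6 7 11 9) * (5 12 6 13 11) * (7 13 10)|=|(5 12 6 13 11 9 10 7)|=8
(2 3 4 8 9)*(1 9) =(1 9 2 3 4 8) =[0, 9, 3, 4, 8, 5, 6, 7, 1, 2]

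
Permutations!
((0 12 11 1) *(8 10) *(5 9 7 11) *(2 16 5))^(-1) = ((0 12 2 16 5 9 7 11 1)(8 10))^(-1) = (0 1 11 7 9 5 16 2 12)(8 10)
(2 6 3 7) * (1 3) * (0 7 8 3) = [7, 0, 6, 8, 4, 5, 1, 2, 3] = (0 7 2 6 1)(3 8)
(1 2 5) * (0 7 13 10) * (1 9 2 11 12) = (0 7 13 10)(1 11 12)(2 5 9) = [7, 11, 5, 3, 4, 9, 6, 13, 8, 2, 0, 12, 1, 10]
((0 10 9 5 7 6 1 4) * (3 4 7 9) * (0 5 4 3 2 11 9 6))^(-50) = ((0 10 2 11 9 4 5 6 1 7))^(-50) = (11)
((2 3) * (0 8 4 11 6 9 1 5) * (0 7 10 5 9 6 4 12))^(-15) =(12)(1 9)(2 3)(4 11)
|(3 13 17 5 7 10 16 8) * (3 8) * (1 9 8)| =21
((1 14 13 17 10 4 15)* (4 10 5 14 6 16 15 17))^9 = (1 6 16 15)(4 13 14 5 17) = ((1 6 16 15)(4 17 5 14 13))^9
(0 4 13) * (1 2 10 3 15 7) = (0 4 13)(1 2 10 3 15 7) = [4, 2, 10, 15, 13, 5, 6, 1, 8, 9, 3, 11, 12, 0, 14, 7]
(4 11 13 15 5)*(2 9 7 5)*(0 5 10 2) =(0 5 4 11 13 15)(2 9 7 10) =[5, 1, 9, 3, 11, 4, 6, 10, 8, 7, 2, 13, 12, 15, 14, 0]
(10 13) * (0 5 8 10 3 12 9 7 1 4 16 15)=[5, 4, 2, 12, 16, 8, 6, 1, 10, 7, 13, 11, 9, 3, 14, 0, 15]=(0 5 8 10 13 3 12 9 7 1 4 16 15)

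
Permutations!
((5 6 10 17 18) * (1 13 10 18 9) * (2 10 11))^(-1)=(1 9 17 10 2 11 13)(5 18 6)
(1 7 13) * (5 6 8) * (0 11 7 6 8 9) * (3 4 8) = (0 11 7 13 1 6 9)(3 4 8 5) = [11, 6, 2, 4, 8, 3, 9, 13, 5, 0, 10, 7, 12, 1]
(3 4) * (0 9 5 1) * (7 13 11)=(0 9 5 1)(3 4)(7 13 11)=[9, 0, 2, 4, 3, 1, 6, 13, 8, 5, 10, 7, 12, 11]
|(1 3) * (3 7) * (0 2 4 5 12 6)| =6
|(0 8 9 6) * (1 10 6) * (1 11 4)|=8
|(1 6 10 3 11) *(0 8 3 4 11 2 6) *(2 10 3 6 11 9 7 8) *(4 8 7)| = 4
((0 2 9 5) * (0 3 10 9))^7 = (0 2)(3 5 9 10)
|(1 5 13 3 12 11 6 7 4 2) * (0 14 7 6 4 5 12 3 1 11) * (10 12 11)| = |(0 14 7 5 13 1 11 4 2 10 12)| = 11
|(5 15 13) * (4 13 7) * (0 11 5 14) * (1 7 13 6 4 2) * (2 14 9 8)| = 22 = |(0 11 5 15 13 9 8 2 1 7 14)(4 6)|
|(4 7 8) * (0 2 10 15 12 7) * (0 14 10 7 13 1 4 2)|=21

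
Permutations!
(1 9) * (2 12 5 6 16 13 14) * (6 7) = [0, 9, 12, 3, 4, 7, 16, 6, 8, 1, 10, 11, 5, 14, 2, 15, 13] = (1 9)(2 12 5 7 6 16 13 14)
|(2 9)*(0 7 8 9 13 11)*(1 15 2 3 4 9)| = 24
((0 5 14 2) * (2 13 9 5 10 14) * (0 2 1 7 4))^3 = ((0 10 14 13 9 5 1 7 4))^3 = (0 13 1)(4 14 5)(7 10 9)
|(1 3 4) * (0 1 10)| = 5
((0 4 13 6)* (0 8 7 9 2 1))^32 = ((0 4 13 6 8 7 9 2 1))^32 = (0 7 4 9 13 2 6 1 8)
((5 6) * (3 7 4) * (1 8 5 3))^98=((1 8 5 6 3 7 4))^98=(8)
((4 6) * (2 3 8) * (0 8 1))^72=(0 2 1 8 3)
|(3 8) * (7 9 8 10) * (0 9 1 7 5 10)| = 4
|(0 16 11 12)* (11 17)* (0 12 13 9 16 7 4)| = 15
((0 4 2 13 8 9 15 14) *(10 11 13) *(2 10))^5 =(0 8 4 9 10 15 11 14 13)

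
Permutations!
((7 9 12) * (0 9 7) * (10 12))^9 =(0 9 10 12)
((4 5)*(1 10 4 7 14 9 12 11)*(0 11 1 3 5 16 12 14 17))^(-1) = (0 17 7 5 3 11)(1 12 16 4 10)(9 14)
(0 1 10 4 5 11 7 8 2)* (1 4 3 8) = (0 4 5 11 7 1 10 3 8 2) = [4, 10, 0, 8, 5, 11, 6, 1, 2, 9, 3, 7]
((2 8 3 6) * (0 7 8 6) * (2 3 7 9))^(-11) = ((0 9 2 6 3)(7 8))^(-11) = (0 3 6 2 9)(7 8)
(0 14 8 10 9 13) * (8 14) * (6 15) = (0 8 10 9 13)(6 15) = [8, 1, 2, 3, 4, 5, 15, 7, 10, 13, 9, 11, 12, 0, 14, 6]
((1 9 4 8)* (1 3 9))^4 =(9)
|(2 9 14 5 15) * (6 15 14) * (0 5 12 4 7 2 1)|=11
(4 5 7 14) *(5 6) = (4 6 5 7 14) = [0, 1, 2, 3, 6, 7, 5, 14, 8, 9, 10, 11, 12, 13, 4]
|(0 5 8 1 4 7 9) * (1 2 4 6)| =|(0 5 8 2 4 7 9)(1 6)| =14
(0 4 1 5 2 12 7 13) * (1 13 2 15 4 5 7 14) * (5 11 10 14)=(0 11 10 14 1 7 2 12 5 15 4 13)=[11, 7, 12, 3, 13, 15, 6, 2, 8, 9, 14, 10, 5, 0, 1, 4]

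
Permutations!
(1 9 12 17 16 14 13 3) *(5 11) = (1 9 12 17 16 14 13 3)(5 11) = [0, 9, 2, 1, 4, 11, 6, 7, 8, 12, 10, 5, 17, 3, 13, 15, 14, 16]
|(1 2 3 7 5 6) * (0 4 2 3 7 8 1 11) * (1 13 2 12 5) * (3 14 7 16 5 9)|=12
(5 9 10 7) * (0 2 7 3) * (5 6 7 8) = [2, 1, 8, 0, 4, 9, 7, 6, 5, 10, 3] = (0 2 8 5 9 10 3)(6 7)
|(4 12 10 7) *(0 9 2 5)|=|(0 9 2 5)(4 12 10 7)|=4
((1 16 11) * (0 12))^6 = (16)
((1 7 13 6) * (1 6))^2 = (1 13 7)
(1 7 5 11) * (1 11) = (11)(1 7 5) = [0, 7, 2, 3, 4, 1, 6, 5, 8, 9, 10, 11]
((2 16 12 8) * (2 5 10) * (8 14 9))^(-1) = ((2 16 12 14 9 8 5 10))^(-1) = (2 10 5 8 9 14 12 16)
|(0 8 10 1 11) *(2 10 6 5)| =|(0 8 6 5 2 10 1 11)| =8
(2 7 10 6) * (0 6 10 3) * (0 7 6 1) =[1, 0, 6, 7, 4, 5, 2, 3, 8, 9, 10] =(10)(0 1)(2 6)(3 7)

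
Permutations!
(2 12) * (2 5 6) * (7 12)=(2 7 12 5 6)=[0, 1, 7, 3, 4, 6, 2, 12, 8, 9, 10, 11, 5]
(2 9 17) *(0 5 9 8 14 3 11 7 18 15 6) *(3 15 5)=[3, 1, 8, 11, 4, 9, 0, 18, 14, 17, 10, 7, 12, 13, 15, 6, 16, 2, 5]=(0 3 11 7 18 5 9 17 2 8 14 15 6)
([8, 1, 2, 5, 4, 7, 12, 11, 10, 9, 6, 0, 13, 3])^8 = [7, 1, 2, 12, 4, 13, 8, 3, 11, 9, 0, 5, 10, 6]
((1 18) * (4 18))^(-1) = (1 18 4)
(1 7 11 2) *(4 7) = (1 4 7 11 2) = [0, 4, 1, 3, 7, 5, 6, 11, 8, 9, 10, 2]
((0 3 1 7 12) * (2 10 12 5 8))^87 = (0 2 7)(1 12 8)(3 10 5)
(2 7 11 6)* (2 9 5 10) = (2 7 11 6 9 5 10) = [0, 1, 7, 3, 4, 10, 9, 11, 8, 5, 2, 6]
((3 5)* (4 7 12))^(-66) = (12)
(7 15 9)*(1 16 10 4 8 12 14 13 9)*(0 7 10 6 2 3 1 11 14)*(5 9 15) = (0 7 5 9 10 4 8 12)(1 16 6 2 3)(11 14 13 15) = [7, 16, 3, 1, 8, 9, 2, 5, 12, 10, 4, 14, 0, 15, 13, 11, 6]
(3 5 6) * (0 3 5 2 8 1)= (0 3 2 8 1)(5 6)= [3, 0, 8, 2, 4, 6, 5, 7, 1]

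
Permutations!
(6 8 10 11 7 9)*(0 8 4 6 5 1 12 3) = [8, 12, 2, 0, 6, 1, 4, 9, 10, 5, 11, 7, 3] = (0 8 10 11 7 9 5 1 12 3)(4 6)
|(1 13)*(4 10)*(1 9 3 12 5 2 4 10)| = |(1 13 9 3 12 5 2 4)| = 8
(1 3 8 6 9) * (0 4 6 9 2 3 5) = [4, 5, 3, 8, 6, 0, 2, 7, 9, 1] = (0 4 6 2 3 8 9 1 5)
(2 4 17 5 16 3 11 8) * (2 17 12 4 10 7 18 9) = (2 10 7 18 9)(3 11 8 17 5 16)(4 12) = [0, 1, 10, 11, 12, 16, 6, 18, 17, 2, 7, 8, 4, 13, 14, 15, 3, 5, 9]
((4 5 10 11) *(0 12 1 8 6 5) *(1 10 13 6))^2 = (0 10 4 12 11)(5 6 13)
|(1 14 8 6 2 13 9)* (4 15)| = |(1 14 8 6 2 13 9)(4 15)| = 14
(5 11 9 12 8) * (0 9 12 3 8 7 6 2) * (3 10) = [9, 1, 0, 8, 4, 11, 2, 6, 5, 10, 3, 12, 7] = (0 9 10 3 8 5 11 12 7 6 2)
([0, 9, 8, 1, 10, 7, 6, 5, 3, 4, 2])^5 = [0, 8, 4, 2, 1, 7, 6, 5, 10, 3, 9]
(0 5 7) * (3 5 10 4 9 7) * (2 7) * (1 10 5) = (0 5 3 1 10 4 9 2 7) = [5, 10, 7, 1, 9, 3, 6, 0, 8, 2, 4]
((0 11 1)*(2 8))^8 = (0 1 11)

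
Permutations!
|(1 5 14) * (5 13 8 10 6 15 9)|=|(1 13 8 10 6 15 9 5 14)|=9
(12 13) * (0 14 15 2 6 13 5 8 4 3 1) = [14, 0, 6, 1, 3, 8, 13, 7, 4, 9, 10, 11, 5, 12, 15, 2] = (0 14 15 2 6 13 12 5 8 4 3 1)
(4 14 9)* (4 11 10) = (4 14 9 11 10) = [0, 1, 2, 3, 14, 5, 6, 7, 8, 11, 4, 10, 12, 13, 9]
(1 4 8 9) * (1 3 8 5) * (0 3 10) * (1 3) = (0 1 4 5 3 8 9 10) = [1, 4, 2, 8, 5, 3, 6, 7, 9, 10, 0]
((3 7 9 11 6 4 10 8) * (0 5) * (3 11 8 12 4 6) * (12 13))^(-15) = ((0 5)(3 7 9 8 11)(4 10 13 12))^(-15) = (0 5)(4 10 13 12)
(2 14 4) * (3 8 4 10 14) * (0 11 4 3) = (0 11 4 2)(3 8)(10 14) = [11, 1, 0, 8, 2, 5, 6, 7, 3, 9, 14, 4, 12, 13, 10]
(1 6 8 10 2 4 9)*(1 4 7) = (1 6 8 10 2 7)(4 9) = [0, 6, 7, 3, 9, 5, 8, 1, 10, 4, 2]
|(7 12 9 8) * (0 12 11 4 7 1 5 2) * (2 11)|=10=|(0 12 9 8 1 5 11 4 7 2)|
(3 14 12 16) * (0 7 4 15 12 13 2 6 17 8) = (0 7 4 15 12 16 3 14 13 2 6 17 8) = [7, 1, 6, 14, 15, 5, 17, 4, 0, 9, 10, 11, 16, 2, 13, 12, 3, 8]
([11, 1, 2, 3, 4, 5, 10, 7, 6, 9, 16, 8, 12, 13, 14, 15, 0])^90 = [0, 1, 2, 3, 4, 5, 6, 7, 8, 9, 10, 11, 12, 13, 14, 15, 16]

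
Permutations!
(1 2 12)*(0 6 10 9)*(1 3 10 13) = [6, 2, 12, 10, 4, 5, 13, 7, 8, 0, 9, 11, 3, 1] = (0 6 13 1 2 12 3 10 9)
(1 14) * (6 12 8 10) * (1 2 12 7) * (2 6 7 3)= (1 14 6 3 2 12 8 10 7)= [0, 14, 12, 2, 4, 5, 3, 1, 10, 9, 7, 11, 8, 13, 6]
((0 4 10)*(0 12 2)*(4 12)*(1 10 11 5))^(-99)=((0 12 2)(1 10 4 11 5))^(-99)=(12)(1 10 4 11 5)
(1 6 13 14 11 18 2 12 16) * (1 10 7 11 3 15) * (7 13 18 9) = (1 6 18 2 12 16 10 13 14 3 15)(7 11 9) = [0, 6, 12, 15, 4, 5, 18, 11, 8, 7, 13, 9, 16, 14, 3, 1, 10, 17, 2]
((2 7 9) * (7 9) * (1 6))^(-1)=(1 6)(2 9)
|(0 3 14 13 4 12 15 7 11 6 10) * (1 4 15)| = |(0 3 14 13 15 7 11 6 10)(1 4 12)| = 9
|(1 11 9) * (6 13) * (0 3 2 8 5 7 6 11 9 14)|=|(0 3 2 8 5 7 6 13 11 14)(1 9)|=10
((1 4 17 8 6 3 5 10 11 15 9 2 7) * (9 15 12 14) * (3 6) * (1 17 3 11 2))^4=(1 10 8 9 5 17 14 3 7 12 4 2 11)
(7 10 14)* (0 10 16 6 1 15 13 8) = (0 10 14 7 16 6 1 15 13 8) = [10, 15, 2, 3, 4, 5, 1, 16, 0, 9, 14, 11, 12, 8, 7, 13, 6]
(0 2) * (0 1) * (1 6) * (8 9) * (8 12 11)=(0 2 6 1)(8 9 12 11)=[2, 0, 6, 3, 4, 5, 1, 7, 9, 12, 10, 8, 11]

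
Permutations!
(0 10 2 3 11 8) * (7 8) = (0 10 2 3 11 7 8) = [10, 1, 3, 11, 4, 5, 6, 8, 0, 9, 2, 7]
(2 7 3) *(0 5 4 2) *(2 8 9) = (0 5 4 8 9 2 7 3) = [5, 1, 7, 0, 8, 4, 6, 3, 9, 2]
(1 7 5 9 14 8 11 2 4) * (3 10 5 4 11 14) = (1 7 4)(2 11)(3 10 5 9)(8 14) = [0, 7, 11, 10, 1, 9, 6, 4, 14, 3, 5, 2, 12, 13, 8]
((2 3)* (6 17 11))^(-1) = (2 3)(6 11 17)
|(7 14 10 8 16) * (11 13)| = 10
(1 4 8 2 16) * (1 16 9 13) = (16)(1 4 8 2 9 13) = [0, 4, 9, 3, 8, 5, 6, 7, 2, 13, 10, 11, 12, 1, 14, 15, 16]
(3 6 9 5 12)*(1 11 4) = [0, 11, 2, 6, 1, 12, 9, 7, 8, 5, 10, 4, 3] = (1 11 4)(3 6 9 5 12)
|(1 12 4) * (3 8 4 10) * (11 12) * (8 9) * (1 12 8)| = 8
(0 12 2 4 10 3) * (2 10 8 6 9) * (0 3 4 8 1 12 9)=[9, 12, 8, 3, 1, 5, 0, 7, 6, 2, 4, 11, 10]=(0 9 2 8 6)(1 12 10 4)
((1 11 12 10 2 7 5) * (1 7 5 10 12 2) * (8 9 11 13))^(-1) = ((1 13 8 9 11 2 5 7 10))^(-1) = (1 10 7 5 2 11 9 8 13)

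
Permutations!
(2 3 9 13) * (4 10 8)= (2 3 9 13)(4 10 8)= [0, 1, 3, 9, 10, 5, 6, 7, 4, 13, 8, 11, 12, 2]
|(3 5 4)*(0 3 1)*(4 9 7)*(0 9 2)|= 4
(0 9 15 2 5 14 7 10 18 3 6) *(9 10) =(0 10 18 3 6)(2 5 14 7 9 15) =[10, 1, 5, 6, 4, 14, 0, 9, 8, 15, 18, 11, 12, 13, 7, 2, 16, 17, 3]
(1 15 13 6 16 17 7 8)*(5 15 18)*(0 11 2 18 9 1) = [11, 9, 18, 3, 4, 15, 16, 8, 0, 1, 10, 2, 12, 6, 14, 13, 17, 7, 5] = (0 11 2 18 5 15 13 6 16 17 7 8)(1 9)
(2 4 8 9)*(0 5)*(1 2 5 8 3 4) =(0 8 9 5)(1 2)(3 4) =[8, 2, 1, 4, 3, 0, 6, 7, 9, 5]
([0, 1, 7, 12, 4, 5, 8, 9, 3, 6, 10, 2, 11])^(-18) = [0, 1, 12, 6, 4, 5, 7, 11, 9, 2, 10, 3, 8]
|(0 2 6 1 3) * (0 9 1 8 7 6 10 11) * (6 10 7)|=30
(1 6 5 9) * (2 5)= [0, 6, 5, 3, 4, 9, 2, 7, 8, 1]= (1 6 2 5 9)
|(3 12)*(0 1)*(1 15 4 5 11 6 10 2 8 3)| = 12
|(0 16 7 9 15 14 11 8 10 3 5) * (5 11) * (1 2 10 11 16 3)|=24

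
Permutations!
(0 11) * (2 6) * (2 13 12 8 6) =(0 11)(6 13 12 8) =[11, 1, 2, 3, 4, 5, 13, 7, 6, 9, 10, 0, 8, 12]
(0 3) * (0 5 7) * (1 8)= (0 3 5 7)(1 8)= [3, 8, 2, 5, 4, 7, 6, 0, 1]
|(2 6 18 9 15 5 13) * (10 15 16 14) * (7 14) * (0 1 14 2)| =42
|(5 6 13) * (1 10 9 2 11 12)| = 6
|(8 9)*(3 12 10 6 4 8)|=7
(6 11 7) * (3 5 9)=[0, 1, 2, 5, 4, 9, 11, 6, 8, 3, 10, 7]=(3 5 9)(6 11 7)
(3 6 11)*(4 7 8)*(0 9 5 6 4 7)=(0 9 5 6 11 3 4)(7 8)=[9, 1, 2, 4, 0, 6, 11, 8, 7, 5, 10, 3]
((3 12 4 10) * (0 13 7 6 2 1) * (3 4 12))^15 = ((0 13 7 6 2 1)(4 10))^15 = (0 6)(1 7)(2 13)(4 10)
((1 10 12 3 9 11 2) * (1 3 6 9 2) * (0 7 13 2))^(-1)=(0 3 2 13 7)(1 11 9 6 12 10)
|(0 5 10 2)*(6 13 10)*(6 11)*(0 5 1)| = 6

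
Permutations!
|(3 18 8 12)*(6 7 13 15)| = |(3 18 8 12)(6 7 13 15)| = 4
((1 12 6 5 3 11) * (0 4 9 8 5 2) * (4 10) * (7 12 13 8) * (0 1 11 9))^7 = (0 10 4)(1 12 3 13 6 9 8 2 7 5)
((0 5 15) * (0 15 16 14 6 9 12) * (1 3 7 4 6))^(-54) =((0 5 16 14 1 3 7 4 6 9 12))^(-54) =(0 5 16 14 1 3 7 4 6 9 12)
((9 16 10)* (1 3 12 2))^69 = (16)(1 3 12 2)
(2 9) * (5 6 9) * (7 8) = [0, 1, 5, 3, 4, 6, 9, 8, 7, 2] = (2 5 6 9)(7 8)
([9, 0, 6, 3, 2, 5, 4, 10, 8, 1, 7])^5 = (0 1 9)(2 4 6)(7 10)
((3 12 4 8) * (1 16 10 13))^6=(1 10)(3 4)(8 12)(13 16)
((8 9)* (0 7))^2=(9)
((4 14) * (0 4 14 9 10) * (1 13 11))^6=(14)(0 9)(4 10)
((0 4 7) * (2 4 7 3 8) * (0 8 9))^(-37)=((0 7 8 2 4 3 9))^(-37)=(0 3 2 7 9 4 8)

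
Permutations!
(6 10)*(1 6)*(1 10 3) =[0, 6, 2, 1, 4, 5, 3, 7, 8, 9, 10] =(10)(1 6 3)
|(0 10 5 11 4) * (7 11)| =|(0 10 5 7 11 4)| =6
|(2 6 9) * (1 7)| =6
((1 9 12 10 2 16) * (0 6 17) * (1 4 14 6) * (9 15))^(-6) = (0 2)(1 16)(4 15)(6 12)(9 14)(10 17)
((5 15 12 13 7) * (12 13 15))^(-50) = (15)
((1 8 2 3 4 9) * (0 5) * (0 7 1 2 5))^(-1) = ((1 8 5 7)(2 3 4 9))^(-1) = (1 7 5 8)(2 9 4 3)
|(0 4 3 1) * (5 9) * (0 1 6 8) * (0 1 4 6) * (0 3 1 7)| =4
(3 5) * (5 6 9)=(3 6 9 5)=[0, 1, 2, 6, 4, 3, 9, 7, 8, 5]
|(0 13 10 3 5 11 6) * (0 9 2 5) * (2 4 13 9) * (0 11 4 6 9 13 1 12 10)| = 10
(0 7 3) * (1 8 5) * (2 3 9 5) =(0 7 9 5 1 8 2 3) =[7, 8, 3, 0, 4, 1, 6, 9, 2, 5]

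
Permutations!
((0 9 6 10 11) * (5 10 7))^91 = ((0 9 6 7 5 10 11))^91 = (11)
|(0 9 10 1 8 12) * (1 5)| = |(0 9 10 5 1 8 12)| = 7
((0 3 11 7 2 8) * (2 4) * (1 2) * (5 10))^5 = ((0 3 11 7 4 1 2 8)(5 10))^5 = (0 1 11 8 4 3 2 7)(5 10)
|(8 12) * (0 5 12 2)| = |(0 5 12 8 2)| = 5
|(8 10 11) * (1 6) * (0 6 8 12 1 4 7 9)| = |(0 6 4 7 9)(1 8 10 11 12)| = 5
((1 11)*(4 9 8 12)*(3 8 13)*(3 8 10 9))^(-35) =((1 11)(3 10 9 13 8 12 4))^(-35) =(13)(1 11)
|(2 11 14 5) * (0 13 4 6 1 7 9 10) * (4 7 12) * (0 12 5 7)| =22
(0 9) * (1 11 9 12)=(0 12 1 11 9)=[12, 11, 2, 3, 4, 5, 6, 7, 8, 0, 10, 9, 1]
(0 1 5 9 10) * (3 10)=(0 1 5 9 3 10)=[1, 5, 2, 10, 4, 9, 6, 7, 8, 3, 0]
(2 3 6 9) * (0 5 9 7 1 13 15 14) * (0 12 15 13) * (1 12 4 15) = (0 5 9 2 3 6 7 12 1)(4 15 14) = [5, 0, 3, 6, 15, 9, 7, 12, 8, 2, 10, 11, 1, 13, 4, 14]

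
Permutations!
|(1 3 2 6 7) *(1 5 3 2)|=6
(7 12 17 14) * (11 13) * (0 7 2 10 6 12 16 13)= [7, 1, 10, 3, 4, 5, 12, 16, 8, 9, 6, 0, 17, 11, 2, 15, 13, 14]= (0 7 16 13 11)(2 10 6 12 17 14)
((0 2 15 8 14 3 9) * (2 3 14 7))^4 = ((0 3 9)(2 15 8 7))^4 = (15)(0 3 9)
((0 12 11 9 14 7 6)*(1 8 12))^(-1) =(0 6 7 14 9 11 12 8 1) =((0 1 8 12 11 9 14 7 6))^(-1)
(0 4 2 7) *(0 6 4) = (2 7 6 4) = [0, 1, 7, 3, 2, 5, 4, 6]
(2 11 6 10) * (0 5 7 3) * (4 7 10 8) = [5, 1, 11, 0, 7, 10, 8, 3, 4, 9, 2, 6] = (0 5 10 2 11 6 8 4 7 3)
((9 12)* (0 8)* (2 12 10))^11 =((0 8)(2 12 9 10))^11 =(0 8)(2 10 9 12)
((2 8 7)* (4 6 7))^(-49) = (2 8 4 6 7)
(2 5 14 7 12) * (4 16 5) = (2 4 16 5 14 7 12) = [0, 1, 4, 3, 16, 14, 6, 12, 8, 9, 10, 11, 2, 13, 7, 15, 5]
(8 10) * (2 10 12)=(2 10 8 12)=[0, 1, 10, 3, 4, 5, 6, 7, 12, 9, 8, 11, 2]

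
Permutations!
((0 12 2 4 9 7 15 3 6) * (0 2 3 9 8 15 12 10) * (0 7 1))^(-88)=(0 8 3)(1 4 12)(2 7 9)(6 10 15)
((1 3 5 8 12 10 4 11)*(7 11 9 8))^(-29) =((1 3 5 7 11)(4 9 8 12 10))^(-29) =(1 3 5 7 11)(4 9 8 12 10)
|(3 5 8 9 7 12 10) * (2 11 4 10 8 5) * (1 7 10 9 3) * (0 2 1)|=30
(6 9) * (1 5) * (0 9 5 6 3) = (0 9 3)(1 6 5) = [9, 6, 2, 0, 4, 1, 5, 7, 8, 3]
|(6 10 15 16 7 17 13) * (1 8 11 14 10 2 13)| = |(1 8 11 14 10 15 16 7 17)(2 13 6)| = 9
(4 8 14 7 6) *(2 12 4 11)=(2 12 4 8 14 7 6 11)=[0, 1, 12, 3, 8, 5, 11, 6, 14, 9, 10, 2, 4, 13, 7]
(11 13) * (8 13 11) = (8 13) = [0, 1, 2, 3, 4, 5, 6, 7, 13, 9, 10, 11, 12, 8]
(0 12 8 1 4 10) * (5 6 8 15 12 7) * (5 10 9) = (0 7 10)(1 4 9 5 6 8)(12 15) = [7, 4, 2, 3, 9, 6, 8, 10, 1, 5, 0, 11, 15, 13, 14, 12]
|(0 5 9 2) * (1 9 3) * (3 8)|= |(0 5 8 3 1 9 2)|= 7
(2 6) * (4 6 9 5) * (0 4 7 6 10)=(0 4 10)(2 9 5 7 6)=[4, 1, 9, 3, 10, 7, 2, 6, 8, 5, 0]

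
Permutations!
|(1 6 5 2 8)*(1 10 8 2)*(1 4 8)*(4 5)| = |(1 6 4 8 10)| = 5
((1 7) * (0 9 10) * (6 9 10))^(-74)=(10)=((0 10)(1 7)(6 9))^(-74)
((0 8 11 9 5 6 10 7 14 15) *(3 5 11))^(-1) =(0 15 14 7 10 6 5 3 8)(9 11) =((0 8 3 5 6 10 7 14 15)(9 11))^(-1)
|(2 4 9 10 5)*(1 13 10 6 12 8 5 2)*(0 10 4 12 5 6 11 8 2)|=|(0 10)(1 13 4 9 11 8 6 5)(2 12)|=8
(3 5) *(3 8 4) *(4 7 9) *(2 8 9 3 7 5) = (2 8 5 9 4 7 3) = [0, 1, 8, 2, 7, 9, 6, 3, 5, 4]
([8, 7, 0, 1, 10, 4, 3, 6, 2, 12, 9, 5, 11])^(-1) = (0 2 8)(1 3 6 7)(4 5 11 12 9 10)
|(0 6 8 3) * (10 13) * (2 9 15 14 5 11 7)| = |(0 6 8 3)(2 9 15 14 5 11 7)(10 13)| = 28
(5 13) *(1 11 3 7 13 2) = (1 11 3 7 13 5 2) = [0, 11, 1, 7, 4, 2, 6, 13, 8, 9, 10, 3, 12, 5]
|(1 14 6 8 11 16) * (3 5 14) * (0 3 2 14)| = |(0 3 5)(1 2 14 6 8 11 16)| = 21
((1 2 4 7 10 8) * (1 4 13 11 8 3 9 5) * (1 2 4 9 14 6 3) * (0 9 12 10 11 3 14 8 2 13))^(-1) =(0 2 11 7 4 1 10 12 8 3 13 5 9)(6 14)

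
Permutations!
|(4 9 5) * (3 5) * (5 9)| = |(3 9)(4 5)| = 2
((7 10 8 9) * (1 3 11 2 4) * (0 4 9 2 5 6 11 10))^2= ((0 4 1 3 10 8 2 9 7)(5 6 11))^2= (0 1 10 2 7 4 3 8 9)(5 11 6)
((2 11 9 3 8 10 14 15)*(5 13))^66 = (2 9 8 14)(3 10 15 11)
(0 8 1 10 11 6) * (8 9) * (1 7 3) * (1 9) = (0 1 10 11 6)(3 9 8 7) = [1, 10, 2, 9, 4, 5, 0, 3, 7, 8, 11, 6]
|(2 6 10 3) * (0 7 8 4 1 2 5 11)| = 11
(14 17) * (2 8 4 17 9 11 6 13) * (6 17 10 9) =(2 8 4 10 9 11 17 14 6 13) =[0, 1, 8, 3, 10, 5, 13, 7, 4, 11, 9, 17, 12, 2, 6, 15, 16, 14]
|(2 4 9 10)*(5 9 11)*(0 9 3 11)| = |(0 9 10 2 4)(3 11 5)| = 15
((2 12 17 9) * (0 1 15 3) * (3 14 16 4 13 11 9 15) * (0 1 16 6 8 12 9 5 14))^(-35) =((0 16 4 13 11 5 14 6 8 12 17 15)(1 3)(2 9))^(-35) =(0 16 4 13 11 5 14 6 8 12 17 15)(1 3)(2 9)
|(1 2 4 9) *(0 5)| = |(0 5)(1 2 4 9)| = 4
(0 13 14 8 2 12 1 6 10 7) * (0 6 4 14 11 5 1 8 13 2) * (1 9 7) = (0 2 12 8)(1 4 14 13 11 5 9 7 6 10) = [2, 4, 12, 3, 14, 9, 10, 6, 0, 7, 1, 5, 8, 11, 13]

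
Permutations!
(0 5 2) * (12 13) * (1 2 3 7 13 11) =(0 5 3 7 13 12 11 1 2) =[5, 2, 0, 7, 4, 3, 6, 13, 8, 9, 10, 1, 11, 12]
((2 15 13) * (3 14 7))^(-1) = (2 13 15)(3 7 14)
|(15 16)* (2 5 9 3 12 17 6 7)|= 8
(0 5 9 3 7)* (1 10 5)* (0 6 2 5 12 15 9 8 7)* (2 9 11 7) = (0 1 10 12 15 11 7 6 9 3)(2 5 8) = [1, 10, 5, 0, 4, 8, 9, 6, 2, 3, 12, 7, 15, 13, 14, 11]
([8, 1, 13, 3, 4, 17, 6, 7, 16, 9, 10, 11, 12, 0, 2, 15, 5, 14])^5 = [14, 1, 5, 3, 4, 0, 6, 7, 2, 9, 10, 11, 12, 17, 16, 15, 13, 8]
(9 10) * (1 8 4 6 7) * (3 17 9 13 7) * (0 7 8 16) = (0 7 1 16)(3 17 9 10 13 8 4 6) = [7, 16, 2, 17, 6, 5, 3, 1, 4, 10, 13, 11, 12, 8, 14, 15, 0, 9]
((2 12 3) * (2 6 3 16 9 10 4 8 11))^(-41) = ((2 12 16 9 10 4 8 11)(3 6))^(-41) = (2 11 8 4 10 9 16 12)(3 6)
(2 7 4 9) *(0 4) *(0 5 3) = (0 4 9 2 7 5 3) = [4, 1, 7, 0, 9, 3, 6, 5, 8, 2]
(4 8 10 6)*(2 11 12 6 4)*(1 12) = (1 12 6 2 11)(4 8 10) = [0, 12, 11, 3, 8, 5, 2, 7, 10, 9, 4, 1, 6]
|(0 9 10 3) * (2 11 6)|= 12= |(0 9 10 3)(2 11 6)|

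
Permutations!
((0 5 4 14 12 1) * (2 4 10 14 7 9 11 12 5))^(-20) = (0 9)(1 7)(2 11)(4 12)(5 10 14)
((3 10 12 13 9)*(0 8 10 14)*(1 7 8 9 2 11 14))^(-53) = ((0 9 3 1 7 8 10 12 13 2 11 14))^(-53) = (0 12 3 2 7 14 10 9 13 1 11 8)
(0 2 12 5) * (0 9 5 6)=(0 2 12 6)(5 9)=[2, 1, 12, 3, 4, 9, 0, 7, 8, 5, 10, 11, 6]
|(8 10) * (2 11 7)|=6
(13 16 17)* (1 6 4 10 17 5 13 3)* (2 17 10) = (1 6 4 2 17 3)(5 13 16) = [0, 6, 17, 1, 2, 13, 4, 7, 8, 9, 10, 11, 12, 16, 14, 15, 5, 3]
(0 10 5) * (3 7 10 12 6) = (0 12 6 3 7 10 5) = [12, 1, 2, 7, 4, 0, 3, 10, 8, 9, 5, 11, 6]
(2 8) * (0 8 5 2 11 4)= (0 8 11 4)(2 5)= [8, 1, 5, 3, 0, 2, 6, 7, 11, 9, 10, 4]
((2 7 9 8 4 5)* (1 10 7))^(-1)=((1 10 7 9 8 4 5 2))^(-1)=(1 2 5 4 8 9 7 10)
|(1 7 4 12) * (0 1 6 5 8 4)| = 15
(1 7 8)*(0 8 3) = (0 8 1 7 3) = [8, 7, 2, 0, 4, 5, 6, 3, 1]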